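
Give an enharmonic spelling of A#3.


Let's work it out.
Enharmonic notes sound the same pitch but are spelled with different letter names
A# and Bb name the same pitch class
= Bb3


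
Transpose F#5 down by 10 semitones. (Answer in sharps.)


F#5: chromatic position 6 in octave 5 → absolute = 5×12 + 6 = 66
Transpose down 10: 66 - 10 = 56
56 = 4×12 + 8 → G# in octave 4
Result = G#4


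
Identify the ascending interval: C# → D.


Working:
Letter names: C → D spans 2 letter names → a 2nd
Semitones: C# → D = 1 half-step
A 2nd of 1 semitone is a minor 2nd
= minor 2nd


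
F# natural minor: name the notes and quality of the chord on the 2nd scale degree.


F# natural minor scale: F# G# A B C# D E
Diatonic triad on degree 2 stacks scale notes 2, 4, 6: G# B D
G#→B = 3 semitones; G#→D = 6 semitones → diminished triad
= G# B D (diminished)


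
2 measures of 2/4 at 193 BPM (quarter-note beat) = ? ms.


Quarter-note beat duration = 60000 / 193 ms
Beats per measure (2/4) = 2
One measure = 2 × 60000 / 193 = 120000 / 193 ms
2 measures = 2 × 120000 / 193 = 240000 / 193
= 1243.5 ms


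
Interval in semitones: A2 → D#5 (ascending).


Reasoning:
Absolute semitone position = octave×12 + chromatic position
A2: 2×12 + 9 = 33
D#5: 5×12 + 3 = 63
Difference = 63 - 33 = 30
= 30 semitones


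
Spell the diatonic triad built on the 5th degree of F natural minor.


Solution.
F natural minor scale: F G Ab Bb C Db Eb
Diatonic triad on degree 5 stacks scale notes 5, 7, 2: C Eb G
C→Eb = 3 semitones; C→G = 7 semitones → minor triad
= C Eb G (minor)


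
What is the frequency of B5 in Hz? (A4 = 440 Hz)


Reasoning:
f = 440 × 2^(n/12) where n = semitones from A4
B5: 14 semitones from A4
f = 440 × 2^(14/12)
f = 987.77 Hz


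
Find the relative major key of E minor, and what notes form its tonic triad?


The relative major shares the key signature and is a minor 3rd above the minor tonic
A minor 3rd above E is G
→ relative major of E minor is G major
Tonic triad of G major = root + major 3rd + perfect 5th = G B D
= G major; triad = G B D


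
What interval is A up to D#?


Let's work it out.
Letter names: A → D spans 4 letter names → a 4th
Semitones: A → D# = 6 half-steps
A 4th of 6 semitones is an augmented 4th
= augmented 4th


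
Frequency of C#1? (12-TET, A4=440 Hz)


Working:
f = 440 × 2^(n/12) where n = semitones from A4
C#1: -44 semitones from A4
f = 440 × 2^(-44/12)
f = 34.65 Hz


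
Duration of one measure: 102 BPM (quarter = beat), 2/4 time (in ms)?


Quarter-note beat duration = 60000 / 102 ms
Beats per measure (2/4) = 2
One measure = 2 × 60000 / 102 = 120000 / 102 ms
= 1176.5 ms


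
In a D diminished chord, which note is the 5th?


Working:
Diminished triad = root + minor 3rd (3 semitones) + diminished 5th (6 semitones)
A triad on D stacks thirds, so the chord tones use letter names D-F-A
Root: D
Minor 3rd above D: F
Diminished 5th above D: Ab
The 5th = Ab


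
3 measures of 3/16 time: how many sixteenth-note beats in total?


Step by step:
Time signature 3/16: the bottom number 16 means the sixteenth note gets one count
The top number 3 means 3 sixteenth-note beats per measure
Total = 3 × 3 measures
= 9 sixteenth-note beats


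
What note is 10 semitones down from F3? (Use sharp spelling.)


Let's work it out.
F3: chromatic position 5 in octave 3 → absolute = 3×12 + 5 = 41
Transpose down 10: 41 - 10 = 31
31 = 2×12 + 7 → G in octave 2
Result = G2


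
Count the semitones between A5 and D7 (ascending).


Working:
Absolute semitone position = octave×12 + chromatic position
A5: 5×12 + 9 = 69
D7: 7×12 + 2 = 86
Difference = 86 - 69 = 17
= 17 semitones


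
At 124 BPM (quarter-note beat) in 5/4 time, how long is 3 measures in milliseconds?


Reasoning:
Quarter-note beat duration = 60000 / 124 ms
Beats per measure (5/4) = 5
One measure = 5 × 60000 / 124 = 300000 / 124 ms
3 measures = 3 × 300000 / 124 = 900000 / 124
= 7258.1 ms


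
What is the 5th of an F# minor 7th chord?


Step by step:
Minor 7th chord = root + minor 3rd + perfect 5th + minor 7th
Seventh chords stack in thirds, so the letter names are F-A-C-E
Root: F#
Minor 3rd above F#: A
Perfect 5th above F#: C#
Minor 7th above F#: E
The 5th = C#


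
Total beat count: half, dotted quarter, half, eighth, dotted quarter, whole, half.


Solution.
Beat values:
  half = 2 beats
  dotted quarter = 1.5 beats
  half = 2 beats
  eighth = 0.5 beats
  dotted quarter = 1.5 beats
  whole = 4 beats
  half = 2 beats
Sum = 2 + 1.5 + 2 + 0.5 + 1.5 + 4 + 2
= 13.5 beats


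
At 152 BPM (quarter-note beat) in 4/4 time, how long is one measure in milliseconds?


Solution.
Quarter-note beat duration = 60000 / 152 ms
Beats per measure (4/4) = 4
One measure = 4 × 60000 / 152 = 240000 / 152 ms
= 1578.9 ms


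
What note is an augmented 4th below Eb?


Working:
A 4th spans 4 letter names, so from E we land on B
An augmented 4th = 6 semitones below Eb
Spell B at that pitch: Bbb
= Bbb


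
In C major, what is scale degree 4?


Major scale pattern: W-W-H-W-W-W-H (2-2-1-2-2-2-1 semitones)
Starting from C:
  C + 2 semitones → D
  D + 2 semitones → E
  E + 1 semitone → F
  F + 2 semitones → G
  G + 2 semitones → A
  A + 2 semitones → B
  B + 1 semitone → C
Scale: C D E F G A B
Degree 4 = F


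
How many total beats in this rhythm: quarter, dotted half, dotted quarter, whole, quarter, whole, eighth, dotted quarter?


Let's work it out.
Beat values:
  quarter = 1 beat
  dotted half = 3 beats
  dotted quarter = 1.5 beats
  whole = 4 beats
  quarter = 1 beat
  whole = 4 beats
  eighth = 0.5 beats
  dotted quarter = 1.5 beats
Sum = 1 + 3 + 1.5 + 4 + 1 + 4 + 0.5 + 1.5
= 16.5 beats


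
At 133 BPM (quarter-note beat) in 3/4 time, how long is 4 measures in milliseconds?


Quarter-note beat duration = 60000 / 133 ms
Beats per measure (3/4) = 3
One measure = 3 × 60000 / 133 = 180000 / 133 ms
4 measures = 4 × 180000 / 133 = 720000 / 133
= 5413.5 ms


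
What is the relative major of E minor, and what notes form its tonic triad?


Reasoning:
The relative major shares the key signature and is a minor 3rd above the minor tonic
A minor 3rd above E is G
→ relative major of E minor is G major
Tonic triad of G major = root + major 3rd + perfect 5th = G B D
= G major; triad = G B D


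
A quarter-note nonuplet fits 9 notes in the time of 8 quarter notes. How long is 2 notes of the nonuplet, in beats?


Nonuplet: 9 notes occupy the space of 8 quarter notes
Space = 8 × 1 = 8 beats
Each nonuplet note = 8 / 9 = 8/9 beats
2 notes = 2 × 8/9 = 16/9
= 16/9 beats


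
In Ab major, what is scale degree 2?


Step by step:
Major scale pattern: W-W-H-W-W-W-H (2-2-1-2-2-2-1 semitones)
Starting from Ab:
  Ab + 2 semitones → Bb
  Bb + 2 semitones → C
  C + 1 semitone → Db
  Db + 2 semitones → Eb
  Eb + 2 semitones → F
  F + 2 semitones → G
  G + 1 semitone → Ab
Scale: Ab Bb C Db Eb F G
Degree 2 = Bb


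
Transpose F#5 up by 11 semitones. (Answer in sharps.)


Let's work it out.
F#5: chromatic position 6 in octave 5 → absolute = 5×12 + 6 = 66
Transpose up 11: 66 + 11 = 77
77 = 6×12 + 5 → F in octave 6
Result = F6


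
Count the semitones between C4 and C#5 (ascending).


Solution.
Absolute semitone position = octave×12 + chromatic position
C4: 4×12 + 0 = 48
C#5: 5×12 + 1 = 61
Difference = 61 - 48 = 13
= 13 semitones


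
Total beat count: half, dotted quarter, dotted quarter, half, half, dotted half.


Step by step:
Beat values:
  half = 2 beats
  dotted quarter = 1.5 beats
  dotted quarter = 1.5 beats
  half = 2 beats
  half = 2 beats
  dotted half = 3 beats
Sum = 2 + 1.5 + 1.5 + 2 + 2 + 3
= 12 beats


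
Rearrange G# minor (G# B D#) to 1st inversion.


Working:
Root position: G# B D#
1st inversion: move root up an octave
Bass note: B
Notes (bottom to top) = B D# G#


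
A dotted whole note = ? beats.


Reasoning:
Base whole note = 4 beats
Dot 1 adds half the previous value: +2
One dotted whole = 4 + 2 = 6
= 6 beats


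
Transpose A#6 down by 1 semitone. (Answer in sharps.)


Step by step:
A#6: chromatic position 10 in octave 6 → absolute = 6×12 + 10 = 82
Transpose down 1: 82 - 1 = 81
81 = 6×12 + 9 → A in octave 6
Result = A6


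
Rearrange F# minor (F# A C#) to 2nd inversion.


Solution.
Root position: F# A C#
2nd inversion: move root and 3rd up an octave
Bass note: C#
Notes (bottom to top) = C# F# A


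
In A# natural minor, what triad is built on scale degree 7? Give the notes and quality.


Let's work it out.
A# natural minor scale: A# B# C# D# E# F# G#
Diatonic triad on degree 7 stacks scale notes 7, 2, 4: G# B# D#
G#→B# = 4 semitones; G#→D# = 7 semitones → major triad
= G# B# D# (major)


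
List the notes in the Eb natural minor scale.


Natural minor scale pattern: W-H-W-W-H-W-W (2-1-2-2-1-2-2 semitones)
Starting from Eb:
  Eb + 2 semitones → F
  F + 1 semitone → Gb
  Gb + 2 semitones → Ab
  Ab + 2 semitones → Bb
  Bb + 1 semitone → Cb
  Cb + 2 semitones → Db
  Db + 2 semitones → Eb
Scale = Eb F Gb Ab Bb Cb Db


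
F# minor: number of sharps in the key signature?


Sharp minor keys follow the circle of fifths: A(0), E(1), B(2), F#(3), C#(4), G#(5), D#(6), A#(7)
F# minor has 3 sharps
Order of sharps: F# C# G# D# A# E# B# → first 3: F#, C#, G#
= 3 sharps


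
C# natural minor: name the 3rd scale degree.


Reasoning:
Natural minor scale pattern: W-H-W-W-H-W-W (2-1-2-2-1-2-2 semitones)
Starting from C#:
  C# + 2 semitones → D#
  D# + 1 semitone → E
  E + 2 semitones → F#
  F# + 2 semitones → G#
  G# + 1 semitone → A
  A + 2 semitones → B
  B + 2 semitones → C#
Scale: C# D# E F# G# A B
Degree 3 = E


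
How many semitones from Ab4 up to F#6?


Solution.
Absolute semitone position = octave×12 + chromatic position
Ab4: 4×12 + 8 = 56
F#6: 6×12 + 6 = 78
Difference = 78 - 56 = 22
= 22 semitones


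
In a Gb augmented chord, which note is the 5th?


Solution.
Augmented triad = root + major 3rd (4 semitones) + augmented 5th (8 semitones)
A triad on Gb stacks thirds, so the chord tones use letter names G-B-D
Root: Gb
Major 3rd above Gb: Bb
Augmented 5th above Gb: D
The 5th = D


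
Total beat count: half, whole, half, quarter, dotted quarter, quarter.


Beat values:
  half = 2 beats
  whole = 4 beats
  half = 2 beats
  quarter = 1 beat
  dotted quarter = 1.5 beats
  quarter = 1 beat
Sum = 2 + 4 + 2 + 1 + 1.5 + 1
= 11.5 beats


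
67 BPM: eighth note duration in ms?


Let's work it out.
One quarter-note beat = 60000 / BPM = 60000 / 67 ms
Eighth note = 1/2 × quarter note
Duration = 1/2 × 60000 / 67 = 30000 / 67
= 447.8 ms


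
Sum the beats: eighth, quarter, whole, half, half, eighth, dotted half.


Reasoning:
Beat values:
  eighth = 0.5 beats
  quarter = 1 beat
  whole = 4 beats
  half = 2 beats
  half = 2 beats
  eighth = 0.5 beats
  dotted half = 3 beats
Sum = 0.5 + 1 + 4 + 2 + 2 + 0.5 + 3
= 13 beats


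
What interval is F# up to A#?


Let's work it out.
Letter names: F → A spans 3 letter names → a 3rd
Semitones: F# → A# = 4 half-steps
A 3rd of 4 semitones is a major 3rd
= major 3rd


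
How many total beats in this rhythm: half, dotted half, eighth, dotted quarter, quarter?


Working:
Beat values:
  half = 2 beats
  dotted half = 3 beats
  eighth = 0.5 beats
  dotted quarter = 1.5 beats
  quarter = 1 beat
Sum = 2 + 3 + 0.5 + 1.5 + 1
= 8 beats


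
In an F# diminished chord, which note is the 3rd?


Step by step:
Diminished triad = root + minor 3rd (3 semitones) + diminished 5th (6 semitones)
A triad on F# stacks thirds, so the chord tones use letter names F-A-C
Root: F#
Minor 3rd above F#: A
Diminished 5th above F#: C
The 3rd = A


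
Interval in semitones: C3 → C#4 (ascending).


Let's work it out.
Absolute semitone position = octave×12 + chromatic position
C3: 3×12 + 0 = 36
C#4: 4×12 + 1 = 49
Difference = 49 - 36 = 13
= 13 semitones


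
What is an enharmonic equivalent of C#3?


Enharmonic notes sound the same pitch but are spelled with different letter names
C# and Db name the same pitch class
= Db3


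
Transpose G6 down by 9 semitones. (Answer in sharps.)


Working:
G6: chromatic position 7 in octave 6 → absolute = 6×12 + 7 = 79
Transpose down 9: 79 - 9 = 70
70 = 5×12 + 10 → A# in octave 5
Result = A#5


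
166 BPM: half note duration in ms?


Working:
One quarter-note beat = 60000 / BPM = 60000 / 166 ms
Half note = 2 × quarter note
Duration = 2 × 60000 / 166 = 120000 / 166
= 722.9 ms


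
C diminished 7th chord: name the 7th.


Solution.
Diminished 7th chord = root + minor 3rd + diminished 5th + diminished 7th
Seventh chords stack in thirds, so the letter names are C-E-G-B
Root: C
Minor 3rd above C: Eb
Diminished 5th above C: Gb
Diminished 7th above C: Bbb
The 7th = Bbb


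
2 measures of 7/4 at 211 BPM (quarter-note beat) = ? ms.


Solution.
Quarter-note beat duration = 60000 / 211 ms
Beats per measure (7/4) = 7
One measure = 7 × 60000 / 211 = 420000 / 211 ms
2 measures = 2 × 420000 / 211 = 840000 / 211
= 3981.0 ms


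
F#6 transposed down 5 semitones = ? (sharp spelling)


Step by step:
F#6: chromatic position 6 in octave 6 → absolute = 6×12 + 6 = 78
Transpose down 5: 78 - 5 = 73
73 = 6×12 + 1 → C# in octave 6
Result = C#6


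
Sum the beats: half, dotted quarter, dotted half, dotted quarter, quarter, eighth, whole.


Reasoning:
Beat values:
  half = 2 beats
  dotted quarter = 1.5 beats
  dotted half = 3 beats
  dotted quarter = 1.5 beats
  quarter = 1 beat
  eighth = 0.5 beats
  whole = 4 beats
Sum = 2 + 1.5 + 3 + 1.5 + 1 + 0.5 + 4
= 13.5 beats


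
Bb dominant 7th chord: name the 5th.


Solution.
Dominant 7th chord = root + major 3rd + perfect 5th + minor 7th
Seventh chords stack in thirds, so the letter names are B-D-F-A
Root: Bb
Major 3rd above Bb: D
Perfect 5th above Bb: F
Minor 7th above Bb: Ab
The 5th = F


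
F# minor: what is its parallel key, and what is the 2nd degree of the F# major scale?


Let's work it out.
Parallel keys share the same tonic but differ in mode
F# minor → parallel is F# major
F# major scale: F# G# A# B C# D# E#
= F# major; 2nd degree = G#


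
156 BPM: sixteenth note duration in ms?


Step by step:
One quarter-note beat = 60000 / BPM = 60000 / 156 ms
Sixteenth note = 1/4 × quarter note
Duration = 1/4 × 60000 / 156 = 15000 / 156
= 96.2 ms


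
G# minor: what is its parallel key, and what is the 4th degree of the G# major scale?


Solution.
Parallel keys share the same tonic but differ in mode
G# minor → parallel is G# major
G# major scale: G# A# B# C# D# E# F##
= G# major; 4th degree = C#


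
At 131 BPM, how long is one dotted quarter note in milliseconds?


One quarter-note beat = 60000 / BPM = 60000 / 131 ms
Dotted quarter note = 3/2 × quarter note
Duration = 3/2 × 60000 / 131 = 90000 / 131
= 687.0 ms


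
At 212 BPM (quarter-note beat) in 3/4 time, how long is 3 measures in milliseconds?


Solution.
Quarter-note beat duration = 60000 / 212 ms
Beats per measure (3/4) = 3
One measure = 3 × 60000 / 212 = 180000 / 212 ms
3 measures = 3 × 180000 / 212 = 540000 / 212
= 2547.2 ms


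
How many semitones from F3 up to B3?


Solution.
Absolute semitone position = octave×12 + chromatic position
F3: 3×12 + 5 = 41
B3: 3×12 + 11 = 47
Difference = 47 - 41 = 6
= 6 semitones


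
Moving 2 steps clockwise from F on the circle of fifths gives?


Each clockwise step on the circle of fifths moves up a perfect 5th
From F: F → C → G
= G


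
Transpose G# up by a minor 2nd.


Working:
minor 2nd: 2 letter names, 1 semitones
Letter: G + 1 → A
Pitch: G# + 1 semitones, spelled as an A → A
= A


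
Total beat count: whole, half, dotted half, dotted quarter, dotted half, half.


Step by step:
Beat values:
  whole = 4 beats
  half = 2 beats
  dotted half = 3 beats
  dotted quarter = 1.5 beats
  dotted half = 3 beats
  half = 2 beats
Sum = 4 + 2 + 3 + 1.5 + 3 + 2
= 15.5 beats


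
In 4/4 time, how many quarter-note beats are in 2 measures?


Step by step:
Time signature 4/4: the bottom number 4 means the quarter note gets one count
The top number 4 means 4 quarter-note beats per measure
Total = 4 × 2 measures
= 8 quarter-note beats


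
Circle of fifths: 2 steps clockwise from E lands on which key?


Working:
Each clockwise step on the circle of fifths moves up a perfect 5th
From E: E → B → F#/Gb
= F#/Gb


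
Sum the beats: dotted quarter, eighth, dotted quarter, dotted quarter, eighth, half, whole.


Step by step:
Beat values:
  dotted quarter = 1.5 beats
  eighth = 0.5 beats
  dotted quarter = 1.5 beats
  dotted quarter = 1.5 beats
  eighth = 0.5 beats
  half = 2 beats
  whole = 4 beats
Sum = 1.5 + 0.5 + 1.5 + 1.5 + 0.5 + 2 + 4
= 11.5 beats


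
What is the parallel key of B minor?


Parallel keys share the same tonic but differ in mode
B minor → parallel is B major
= B major


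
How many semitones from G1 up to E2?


Let's work it out.
Absolute semitone position = octave×12 + chromatic position
G1: 1×12 + 7 = 19
E2: 2×12 + 4 = 28
Difference = 28 - 19 = 9
= 9 semitones


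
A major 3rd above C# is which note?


A 3rd spans 3 letter names, so from C we land on E
A major 3rd = 4 semitones above C#
Spell E at that pitch: E#
= E#


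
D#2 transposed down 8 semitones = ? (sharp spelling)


D#2: chromatic position 3 in octave 2 → absolute = 2×12 + 3 = 27
Transpose down 8: 27 - 8 = 19
19 = 1×12 + 7 → G in octave 1
Result = G1


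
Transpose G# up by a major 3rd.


Step by step:
major 3rd: 3 letter names, 4 semitones
Letter: G + 2 → B
Pitch: G# + 4 semitones, spelled as a B → B#
= B#


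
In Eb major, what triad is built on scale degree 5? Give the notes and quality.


Eb major scale: Eb F G Ab Bb C D
Diatonic triad on degree 5 stacks scale notes 5, 7, 2: Bb D F
Bb→D = 4 semitones; Bb→F = 7 semitones → major triad
= Bb D F (major)


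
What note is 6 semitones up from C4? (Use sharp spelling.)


Working:
C4: chromatic position 0 in octave 4 → absolute = 4×12 + 0 = 48
Transpose up 6: 48 + 6 = 54
54 = 4×12 + 6 → F# in octave 4
Result = F#4


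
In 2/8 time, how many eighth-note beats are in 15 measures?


Working:
Time signature 2/8: the bottom number 8 means the eighth note gets one count
The top number 2 means 2 eighth-note beats per measure
Total = 2 × 15 measures
= 30 eighth-note beats


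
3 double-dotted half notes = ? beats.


Reasoning:
Base half note = 2 beats
Dot 1 adds half the previous value: +1
Dot 2 adds half the previous value: +1/2
One double-dotted half = 2 + 1 + 1/2 = 7/2
3 of them = 3 × 7/2 = 21/2
= 21/2 beats


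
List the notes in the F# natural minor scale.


Solution.
Natural minor scale pattern: W-H-W-W-H-W-W (2-1-2-2-1-2-2 semitones)
Starting from F#:
  F# + 2 semitones → G#
  G# + 1 semitone → A
  A + 2 semitones → B
  B + 2 semitones → C#
  C# + 1 semitone → D
  D + 2 semitones → E
  E + 2 semitones → F#
Scale = F# G# A B C# D E


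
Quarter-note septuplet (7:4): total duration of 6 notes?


Step by step:
Septuplet: 7 notes occupy the space of 4 quarter notes
Space = 4 × 1 = 4 beats
Each septuplet note = 4 / 7 = 4/7 beats
6 notes = 6 × 4/7 = 24/7
= 24/7 beats


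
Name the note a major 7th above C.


A 7th spans 7 letter names, so from C we land on B
A major 7th = 11 semitones above C
Spell B at that pitch: B
= B


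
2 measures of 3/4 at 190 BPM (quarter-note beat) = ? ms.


Quarter-note beat duration = 60000 / 190 ms
Beats per measure (3/4) = 3
One measure = 3 × 60000 / 190 = 180000 / 190 ms
2 measures = 2 × 180000 / 190 = 360000 / 190
= 1894.7 ms


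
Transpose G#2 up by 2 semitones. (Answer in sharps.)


Step by step:
G#2: chromatic position 8 in octave 2 → absolute = 2×12 + 8 = 32
Transpose up 2: 32 + 2 = 34
34 = 2×12 + 10 → A# in octave 2
Result = A#2


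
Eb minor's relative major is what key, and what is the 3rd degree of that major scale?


The relative major shares the key signature and is a minor 3rd above the minor tonic
A minor 3rd above Eb is Gb
→ relative major of Eb minor is Gb major
Gb major scale: Gb Ab Bb Cb Db Eb F
= Gb major; 3rd degree = Bb


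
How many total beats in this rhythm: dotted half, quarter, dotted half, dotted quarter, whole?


Working:
Beat values:
  dotted half = 3 beats
  quarter = 1 beat
  dotted half = 3 beats
  dotted quarter = 1.5 beats
  whole = 4 beats
Sum = 3 + 1 + 3 + 1.5 + 4
= 12.5 beats


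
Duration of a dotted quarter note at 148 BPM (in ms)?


One quarter-note beat = 60000 / BPM = 60000 / 148 ms
Dotted quarter note = 3/2 × quarter note
Duration = 3/2 × 60000 / 148 = 90000 / 148
= 608.1 ms


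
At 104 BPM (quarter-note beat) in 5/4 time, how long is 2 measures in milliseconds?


Reasoning:
Quarter-note beat duration = 60000 / 104 ms
Beats per measure (5/4) = 5
One measure = 5 × 60000 / 104 = 300000 / 104 ms
2 measures = 2 × 300000 / 104 = 600000 / 104
= 5769.2 ms


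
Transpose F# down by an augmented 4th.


Solution.
augmented 4th: 4 letter names, 6 semitones
Letter: F - 3 → C
Pitch: F# - 6 semitones, spelled as a C → C
= C


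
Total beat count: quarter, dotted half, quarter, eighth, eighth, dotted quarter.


Reasoning:
Beat values:
  quarter = 1 beat
  dotted half = 3 beats
  quarter = 1 beat
  eighth = 0.5 beats
  eighth = 0.5 beats
  dotted quarter = 1.5 beats
Sum = 1 + 3 + 1 + 0.5 + 0.5 + 1.5
= 7.5 beats


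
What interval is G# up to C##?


Reasoning:
Letter names: G → C spans 4 letter names → a 4th
Semitones: G# → C## = 6 half-steps
A 4th of 6 semitones is an augmented 4th
= augmented 4th


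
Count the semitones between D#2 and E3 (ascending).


Step by step:
Absolute semitone position = octave×12 + chromatic position
D#2: 2×12 + 3 = 27
E3: 3×12 + 4 = 40
Difference = 40 - 27 = 13
= 13 semitones


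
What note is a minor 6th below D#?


Let's work it out.
A 6th spans 6 letter names, so from D we land on F
A minor 6th = 8 semitones below D#
Spell F at that pitch: F##
= F##


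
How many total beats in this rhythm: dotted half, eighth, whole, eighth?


Beat values:
  dotted half = 3 beats
  eighth = 0.5 beats
  whole = 4 beats
  eighth = 0.5 beats
Sum = 3 + 0.5 + 4 + 0.5
= 8 beats


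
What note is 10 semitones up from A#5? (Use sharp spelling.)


A#5: chromatic position 10 in octave 5 → absolute = 5×12 + 10 = 70
Transpose up 10: 70 + 10 = 80
80 = 6×12 + 8 → G# in octave 6
Result = G#6


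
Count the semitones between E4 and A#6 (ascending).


Absolute semitone position = octave×12 + chromatic position
E4: 4×12 + 4 = 52
A#6: 6×12 + 10 = 82
Difference = 82 - 52 = 30
= 30 semitones


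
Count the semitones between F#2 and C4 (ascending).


Solution.
Absolute semitone position = octave×12 + chromatic position
F#2: 2×12 + 6 = 30
C4: 4×12 + 0 = 48
Difference = 48 - 30 = 18
= 18 semitones


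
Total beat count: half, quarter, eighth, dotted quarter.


Solution.
Beat values:
  half = 2 beats
  quarter = 1 beat
  eighth = 0.5 beats
  dotted quarter = 1.5 beats
Sum = 2 + 1 + 0.5 + 1.5
= 5 beats


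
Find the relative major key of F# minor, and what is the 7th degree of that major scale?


Reasoning:
The relative major shares the key signature and is a minor 3rd above the minor tonic
A minor 3rd above F# is A
→ relative major of F# minor is A major
A major scale: A B C# D E F# G#
= A major; 7th degree = G#


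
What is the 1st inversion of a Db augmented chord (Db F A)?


Solution.
Root position: Db F A
1st inversion: move root up an octave
Bass note: F
Notes (bottom to top) = F A Db


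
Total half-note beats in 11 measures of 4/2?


Let's work it out.
Time signature 4/2: the bottom number 2 means the half note gets one count
The top number 4 means 4 half-note beats per measure
Total = 4 × 11 measures
= 44 half-note beats


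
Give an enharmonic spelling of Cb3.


Solution.
Enharmonic notes sound the same pitch but are spelled with different letter names
Cb and B name the same pitch class
Octave numbers change at C, so Cb3 = B2
= B2


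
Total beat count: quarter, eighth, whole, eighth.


Reasoning:
Beat values:
  quarter = 1 beat
  eighth = 0.5 beats
  whole = 4 beats
  eighth = 0.5 beats
Sum = 1 + 0.5 + 4 + 0.5
= 6 beats


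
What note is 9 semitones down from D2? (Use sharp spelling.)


Let's work it out.
D2: chromatic position 2 in octave 2 → absolute = 2×12 + 2 = 26
Transpose down 9: 26 - 9 = 17
17 = 1×12 + 5 → F in octave 1
Result = F1


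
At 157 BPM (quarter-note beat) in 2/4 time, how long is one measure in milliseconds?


Solution.
Quarter-note beat duration = 60000 / 157 ms
Beats per measure (2/4) = 2
One measure = 2 × 60000 / 157 = 120000 / 157 ms
= 764.3 ms


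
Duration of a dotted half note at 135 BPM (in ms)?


Solution.
One quarter-note beat = 60000 / BPM = 60000 / 135 ms
Dotted half note = 3 × quarter note
Duration = 3 × 60000 / 135 = 180000 / 135
= 1333.3 ms


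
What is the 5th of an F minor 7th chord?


Reasoning:
Minor 7th chord = root + minor 3rd + perfect 5th + minor 7th
Seventh chords stack in thirds, so the letter names are F-A-C-E
Root: F
Minor 3rd above F: Ab
Perfect 5th above F: C
Minor 7th above F: Eb
The 5th = C


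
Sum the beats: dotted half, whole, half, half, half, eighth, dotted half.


Let's work it out.
Beat values:
  dotted half = 3 beats
  whole = 4 beats
  half = 2 beats
  half = 2 beats
  half = 2 beats
  eighth = 0.5 beats
  dotted half = 3 beats
Sum = 3 + 4 + 2 + 2 + 2 + 0.5 + 3
= 16.5 beats


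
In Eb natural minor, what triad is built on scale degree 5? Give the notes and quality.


Eb natural minor scale: Eb F Gb Ab Bb Cb Db
Diatonic triad on degree 5 stacks scale notes 5, 7, 2: Bb Db F
Bb→Db = 3 semitones; Bb→F = 7 semitones → minor triad
= Bb Db F (minor)


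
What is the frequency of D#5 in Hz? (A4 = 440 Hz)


f = 440 × 2^(n/12) where n = semitones from A4
D#5: 6 semitones from A4
f = 440 × 2^(6/12)
f = 622.25 Hz


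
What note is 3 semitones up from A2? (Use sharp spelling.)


A2: chromatic position 9 in octave 2 → absolute = 2×12 + 9 = 33
Transpose up 3: 33 + 3 = 36
36 = 3×12 + 0 → C in octave 3
Result = C3


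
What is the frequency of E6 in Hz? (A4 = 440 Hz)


f = 440 × 2^(n/12) where n = semitones from A4
E6: 19 semitones from A4
f = 440 × 2^(19/12)
f = 1318.51 Hz


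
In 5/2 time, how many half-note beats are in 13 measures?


Step by step:
Time signature 5/2: the bottom number 2 means the half note gets one count
The top number 5 means 5 half-note beats per measure
Total = 5 × 13 measures
= 65 half-note beats


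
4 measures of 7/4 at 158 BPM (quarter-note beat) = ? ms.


Step by step:
Quarter-note beat duration = 60000 / 158 ms
Beats per measure (7/4) = 7
One measure = 7 × 60000 / 158 = 420000 / 158 ms
4 measures = 4 × 420000 / 158 = 1680000 / 158
= 10632.9 ms


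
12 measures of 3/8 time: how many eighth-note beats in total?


Solution.
Time signature 3/8: the bottom number 8 means the eighth note gets one count
The top number 3 means 3 eighth-note beats per measure
Total = 3 × 12 measures
= 36 eighth-note beats


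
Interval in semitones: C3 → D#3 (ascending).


Let's work it out.
Absolute semitone position = octave×12 + chromatic position
C3: 3×12 + 0 = 36
D#3: 3×12 + 3 = 39
Difference = 39 - 36 = 3
= 3 semitones


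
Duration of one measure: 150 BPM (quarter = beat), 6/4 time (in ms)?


Quarter-note beat duration = 60000 / 150 ms
Beats per measure (6/4) = 6
One measure = 6 × 60000 / 150 = 360000 / 150 ms
= 2400.0 ms


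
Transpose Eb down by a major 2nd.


Reasoning:
major 2nd: 2 letter names, 2 semitones
Letter: E - 1 → D
Pitch: Eb - 2 semitones, spelled as a D → Db
= Db


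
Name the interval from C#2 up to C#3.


Letter names: C → C spans 8 letter names → an octave
Semitones: C#2 → C#3 = 12 half-steps
An octave of 12 semitones is a perfect octave
= perfect octave


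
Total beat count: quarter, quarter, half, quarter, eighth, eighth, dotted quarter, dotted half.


Let's work it out.
Beat values:
  quarter = 1 beat
  quarter = 1 beat
  half = 2 beats
  quarter = 1 beat
  eighth = 0.5 beats
  eighth = 0.5 beats
  dotted quarter = 1.5 beats
  dotted half = 3 beats
Sum = 1 + 1 + 2 + 1 + 0.5 + 0.5 + 1.5 + 3
= 10.5 beats


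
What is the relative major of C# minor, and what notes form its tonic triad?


The relative major shares the key signature and is a minor 3rd above the minor tonic
A minor 3rd above C# is E
→ relative major of C# minor is E major
Tonic triad of E major = root + major 3rd + perfect 5th = E G# B
= E major; triad = E G# B


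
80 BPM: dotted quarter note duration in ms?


Reasoning:
One quarter-note beat = 60000 / BPM = 60000 / 80 ms
Dotted quarter note = 3/2 × quarter note
Duration = 3/2 × 60000 / 80 = 90000 / 80
= 1125.0 ms


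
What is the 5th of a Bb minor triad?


Minor triad = root + minor 3rd (3 semitones) + perfect 5th (7 semitones)
A triad on Bb stacks thirds, so the chord tones use letter names B-D-F
Root: Bb
Minor 3rd above Bb: Db
Perfect 5th above Bb: F
The 5th = F


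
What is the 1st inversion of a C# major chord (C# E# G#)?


Root position: C# E# G#
1st inversion: move root up an octave
Bass note: E#
Notes (bottom to top) = E# G# C#


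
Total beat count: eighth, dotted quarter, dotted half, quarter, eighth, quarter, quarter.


Working:
Beat values:
  eighth = 0.5 beats
  dotted quarter = 1.5 beats
  dotted half = 3 beats
  quarter = 1 beat
  eighth = 0.5 beats
  quarter = 1 beat
  quarter = 1 beat
Sum = 0.5 + 1.5 + 3 + 1 + 0.5 + 1 + 1
= 8.5 beats


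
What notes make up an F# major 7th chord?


Step by step:
Major 7th chord = root + major 3rd + perfect 5th + major 7th
Seventh chords stack in thirds, so the letter names are F-A-C-E
Root: F#
Major 3rd above F#: A#
Perfect 5th above F#: C#
Major 7th above F#: E#
Chord = F# A# C# E#


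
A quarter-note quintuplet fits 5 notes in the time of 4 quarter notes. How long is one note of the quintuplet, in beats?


Step by step:
Quintuplet: 5 notes occupy the space of 4 quarter notes
Space = 4 × 1 = 4 beats
Each quintuplet note = 4 / 5 = 4/5 beats
= 4/5 beats


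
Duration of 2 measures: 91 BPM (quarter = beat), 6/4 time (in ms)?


Solution.
Quarter-note beat duration = 60000 / 91 ms
Beats per measure (6/4) = 6
One measure = 6 × 60000 / 91 = 360000 / 91 ms
2 measures = 2 × 360000 / 91 = 720000 / 91
= 7912.1 ms


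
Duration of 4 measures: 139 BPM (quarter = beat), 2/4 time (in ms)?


Solution.
Quarter-note beat duration = 60000 / 139 ms
Beats per measure (2/4) = 2
One measure = 2 × 60000 / 139 = 120000 / 139 ms
4 measures = 4 × 120000 / 139 = 480000 / 139
= 3453.2 ms


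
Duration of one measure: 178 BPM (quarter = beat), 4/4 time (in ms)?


Quarter-note beat duration = 60000 / 178 ms
Beats per measure (4/4) = 4
One measure = 4 × 60000 / 178 = 240000 / 178 ms
= 1348.3 ms


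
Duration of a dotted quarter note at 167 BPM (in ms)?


Step by step:
One quarter-note beat = 60000 / BPM = 60000 / 167 ms
Dotted quarter note = 3/2 × quarter note
Duration = 3/2 × 60000 / 167 = 90000 / 167
= 538.9 ms


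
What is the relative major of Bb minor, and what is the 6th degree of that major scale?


Reasoning:
The relative major shares the key signature and is a minor 3rd above the minor tonic
A minor 3rd above Bb is Db
→ relative major of Bb minor is Db major
Db major scale: Db Eb F Gb Ab Bb C
= Db major; 6th degree = Bb


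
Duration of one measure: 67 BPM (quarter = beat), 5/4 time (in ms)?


Quarter-note beat duration = 60000 / 67 ms
Beats per measure (5/4) = 5
One measure = 5 × 60000 / 67 = 300000 / 67 ms
= 4477.6 ms


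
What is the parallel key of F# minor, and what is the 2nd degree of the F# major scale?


Working:
Parallel keys share the same tonic but differ in mode
F# minor → parallel is F# major
F# major scale: F# G# A# B C# D# E#
= F# major; 2nd degree = G#


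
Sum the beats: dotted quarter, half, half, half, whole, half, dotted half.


Working:
Beat values:
  dotted quarter = 1.5 beats
  half = 2 beats
  half = 2 beats
  half = 2 beats
  whole = 4 beats
  half = 2 beats
  dotted half = 3 beats
Sum = 1.5 + 2 + 2 + 2 + 4 + 2 + 3
= 16.5 beats


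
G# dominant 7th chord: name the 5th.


Step by step:
Dominant 7th chord = root + major 3rd + perfect 5th + minor 7th
Seventh chords stack in thirds, so the letter names are G-B-D-F
Root: G#
Major 3rd above G#: B#
Perfect 5th above G#: D#
Minor 7th above G#: F#
The 5th = D#


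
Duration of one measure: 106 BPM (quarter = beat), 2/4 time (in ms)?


Quarter-note beat duration = 60000 / 106 ms
Beats per measure (2/4) = 2
One measure = 2 × 60000 / 106 = 120000 / 106 ms
= 1132.1 ms


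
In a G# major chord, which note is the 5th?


Step by step:
Major triad = root + major 3rd (4 semitones) + perfect 5th (7 semitones)
A triad on G# stacks thirds, so the chord tones use letter names G-B-D
Root: G#
Major 3rd above G#: B#
Perfect 5th above G#: D#
The 5th = D#


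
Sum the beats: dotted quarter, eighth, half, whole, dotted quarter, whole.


Solution.
Beat values:
  dotted quarter = 1.5 beats
  eighth = 0.5 beats
  half = 2 beats
  whole = 4 beats
  dotted quarter = 1.5 beats
  whole = 4 beats
Sum = 1.5 + 0.5 + 2 + 4 + 1.5 + 4
= 13.5 beats


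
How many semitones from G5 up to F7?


Let's work it out.
Absolute semitone position = octave×12 + chromatic position
G5: 5×12 + 7 = 67
F7: 7×12 + 5 = 89
Difference = 89 - 67 = 22
= 22 semitones


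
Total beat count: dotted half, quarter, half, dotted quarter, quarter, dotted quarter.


Solution.
Beat values:
  dotted half = 3 beats
  quarter = 1 beat
  half = 2 beats
  dotted quarter = 1.5 beats
  quarter = 1 beat
  dotted quarter = 1.5 beats
Sum = 3 + 1 + 2 + 1.5 + 1 + 1.5
= 10 beats


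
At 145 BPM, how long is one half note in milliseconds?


Solution.
One quarter-note beat = 60000 / BPM = 60000 / 145 ms
Half note = 2 × quarter note
Duration = 2 × 60000 / 145 = 120000 / 145
= 827.6 ms


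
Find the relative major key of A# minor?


The relative major shares the key signature and is a minor 3rd above the minor tonic
A minor 3rd above A# is C#
→ relative major of A# minor is C# major
= C# major


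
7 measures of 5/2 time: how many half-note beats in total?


Solution.
Time signature 5/2: the bottom number 2 means the half note gets one count
The top number 5 means 5 half-note beats per measure
Total = 5 × 7 measures
= 35 half-note beats


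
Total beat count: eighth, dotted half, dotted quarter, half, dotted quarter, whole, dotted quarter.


Step by step:
Beat values:
  eighth = 0.5 beats
  dotted half = 3 beats
  dotted quarter = 1.5 beats
  half = 2 beats
  dotted quarter = 1.5 beats
  whole = 4 beats
  dotted quarter = 1.5 beats
Sum = 0.5 + 3 + 1.5 + 2 + 1.5 + 4 + 1.5
= 14 beats


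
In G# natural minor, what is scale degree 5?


Step by step:
Natural minor scale pattern: W-H-W-W-H-W-W (2-1-2-2-1-2-2 semitones)
Starting from G#:
  G# + 2 semitones → A#
  A# + 1 semitone → B
  B + 2 semitones → C#
  C# + 2 semitones → D#
  D# + 1 semitone → E
  E + 2 semitones → F#
  F# + 2 semitones → G#
Scale: G# A# B C# D# E F#
Degree 5 = D#


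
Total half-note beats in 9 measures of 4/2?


Let's work it out.
Time signature 4/2: the bottom number 2 means the half note gets one count
The top number 4 means 4 half-note beats per measure
Total = 4 × 9 measures
= 36 half-note beats


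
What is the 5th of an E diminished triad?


Diminished triad = root + minor 3rd (3 semitones) + diminished 5th (6 semitones)
A triad on E stacks thirds, so the chord tones use letter names E-G-B
Root: E
Minor 3rd above E: G
Diminished 5th above E: Bb
The 5th = Bb


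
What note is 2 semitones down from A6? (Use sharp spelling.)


A6: chromatic position 9 in octave 6 → absolute = 6×12 + 9 = 81
Transpose down 2: 81 - 2 = 79
79 = 6×12 + 7 → G in octave 6
Result = G6


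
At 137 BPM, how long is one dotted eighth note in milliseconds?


Let's work it out.
One quarter-note beat = 60000 / BPM = 60000 / 137 ms
Dotted eighth note = 3/4 × quarter note
Duration = 3/4 × 60000 / 137 = 45000 / 137
= 328.5 ms


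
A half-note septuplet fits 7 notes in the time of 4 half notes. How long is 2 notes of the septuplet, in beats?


Reasoning:
Septuplet: 7 notes occupy the space of 4 half notes
Space = 4 × 2 = 8 beats
Each septuplet note = 8 / 7 = 8/7 beats
2 notes = 2 × 8/7 = 16/7
= 16/7 beats


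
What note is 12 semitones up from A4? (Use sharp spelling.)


Step by step:
A4: chromatic position 9 in octave 4 → absolute = 4×12 + 9 = 57
Transpose up 12: 57 + 12 = 69
69 = 5×12 + 9 → A in octave 5
Result = A5


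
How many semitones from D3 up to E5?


Solution.
Absolute semitone position = octave×12 + chromatic position
D3: 3×12 + 2 = 38
E5: 5×12 + 4 = 64
Difference = 64 - 38 = 26
= 26 semitones


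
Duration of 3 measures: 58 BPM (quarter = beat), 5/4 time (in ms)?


Quarter-note beat duration = 60000 / 58 ms
Beats per measure (5/4) = 5
One measure = 5 × 60000 / 58 = 300000 / 58 ms
3 measures = 3 × 300000 / 58 = 900000 / 58
= 15517.2 ms


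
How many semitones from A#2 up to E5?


Absolute semitone position = octave×12 + chromatic position
A#2: 2×12 + 10 = 34
E5: 5×12 + 4 = 64
Difference = 64 - 34 = 30
= 30 semitones


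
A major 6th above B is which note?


A 6th spans 6 letter names, so from B we land on G
A major 6th = 9 semitones above B
Spell G at that pitch: G#
= G#


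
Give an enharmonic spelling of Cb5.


Step by step:
Enharmonic notes sound the same pitch but are spelled with different letter names
Cb and B name the same pitch class
Octave numbers change at C, so Cb5 = B4
= B4


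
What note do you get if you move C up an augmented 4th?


Step by step:
augmented 4th: 4 letter names, 6 semitones
Letter: C + 3 → F
Pitch: C + 6 semitones, spelled as an F → F#
= F#


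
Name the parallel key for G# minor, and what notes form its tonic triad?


Solution.
Parallel keys share the same tonic but differ in mode
G# minor → parallel is G# major
Tonic triad of G# major = G# B# D#
= G# major; triad = G# B# D#


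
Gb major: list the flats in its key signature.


Working:
Flat major keys: C(0), F(1), Bb(2), Eb(3), Ab(4), Db(5), Gb(6), Cb(7)
Gb major has 6 flats
Order of flats: Bb Eb Ab Db Gb Cb Fb → first 6: Bb, Eb, Ab, Db, Gb, Cb
= Bb, Eb, Ab, Db, Gb, Cb


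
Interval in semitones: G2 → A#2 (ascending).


Reasoning:
Absolute semitone position = octave×12 + chromatic position
G2: 2×12 + 7 = 31
A#2: 2×12 + 10 = 34
Difference = 34 - 31 = 3
= 3 semitones


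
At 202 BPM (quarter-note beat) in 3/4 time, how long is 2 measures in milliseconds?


Solution.
Quarter-note beat duration = 60000 / 202 ms
Beats per measure (3/4) = 3
One measure = 3 × 60000 / 202 = 180000 / 202 ms
2 measures = 2 × 180000 / 202 = 360000 / 202
= 1782.2 ms


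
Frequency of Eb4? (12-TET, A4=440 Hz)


f = 440 × 2^(n/12) where n = semitones from A4
Eb4: -6 semitones from A4
f = 440 × 2^(-6/12)
f = 311.13 Hz


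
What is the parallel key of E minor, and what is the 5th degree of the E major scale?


Reasoning:
Parallel keys share the same tonic but differ in mode
E minor → parallel is E major
E major scale: E F# G# A B C# D#
= E major; 5th degree = B


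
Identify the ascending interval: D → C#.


Letter names: D → C spans 7 letter names → a 7th
Semitones: D → C# = 11 half-steps
A 7th of 11 semitones is a major 7th
= major 7th
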